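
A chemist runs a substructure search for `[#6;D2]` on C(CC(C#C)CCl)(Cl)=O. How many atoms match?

The query [#6;D2] means: any carbon bonded to exactly two heavy atoms.
Check the 9 heavy atoms by environment: 3× C (D2) → match; 2× C (D3) → no; 1× C (D1) → no; 2× Cl (D1) → no; 1× O (D1) → no.
That gives 3 matching atoms.

3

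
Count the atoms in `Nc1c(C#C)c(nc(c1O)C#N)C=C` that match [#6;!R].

5

The query [#6;!R] means: carbon not in any ring.
Check the 14 heavy atoms by environment: 1× n (aromatic, in 6-ring) → no; 5× c (aromatic, in 6-ring) → no; 5× C (acyclic) → match; 2× N (acyclic) → no; 1× O (acyclic) → no.
That gives 5 matching atoms.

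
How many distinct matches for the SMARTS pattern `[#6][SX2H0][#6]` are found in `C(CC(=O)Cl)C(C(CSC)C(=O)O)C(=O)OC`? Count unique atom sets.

1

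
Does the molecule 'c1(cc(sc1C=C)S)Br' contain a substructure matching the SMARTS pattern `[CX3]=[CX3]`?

The pattern [CX3]=[CX3] describes a non-aromatic C=C double bond between two sp2 carbons — an alkene.
The molecule carries a vinyl group (-CH=CH2), whose atoms satisfy every constraint of the query, so the pattern matches.

Yes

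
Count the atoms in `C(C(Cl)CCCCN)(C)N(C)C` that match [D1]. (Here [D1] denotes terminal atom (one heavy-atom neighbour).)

The query [D1] means: atom with exactly one heavy-atom neighbour (degree 1).
Check the 12 heavy atoms by environment: 4× C (D2) → no; 2× C (D3) → no; 3× C (D1) → match; 1× Cl (D1) → match; 1× N (D1) → match; 1× N (D3) → no.
Summing the matching environments: 3 + 1 + 1 = 5 matching atoms.

5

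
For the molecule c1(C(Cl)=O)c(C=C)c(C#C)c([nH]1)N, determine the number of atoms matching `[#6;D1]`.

2

The query [#6;D1] means: carbon bonded to exactly one heavy atom.
Check the 13 heavy atoms by environment: 1× n (aromatic, D2) → no; 4× c (aromatic, D3) → no; 1× C (D3) → no; 1× O (D1) → no; 1× Cl (D1) → no; 1× N (D1) → no; 2× C (D2) → no; 2× C (D1) → match.
That gives 2 matching atoms.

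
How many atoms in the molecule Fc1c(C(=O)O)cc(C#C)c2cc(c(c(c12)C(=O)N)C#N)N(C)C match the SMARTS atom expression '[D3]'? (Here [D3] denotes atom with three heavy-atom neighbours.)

11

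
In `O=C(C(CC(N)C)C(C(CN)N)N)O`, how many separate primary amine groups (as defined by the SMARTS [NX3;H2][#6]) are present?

4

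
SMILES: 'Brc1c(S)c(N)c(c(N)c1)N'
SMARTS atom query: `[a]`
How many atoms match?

6

The query [a] means: a matches any aromatic atom.
Check the 11 heavy atoms by environment: 6× c (aromatic) → match; 1× S → no; 3× N → no; 1× Br → no.
That gives 6 matching atoms.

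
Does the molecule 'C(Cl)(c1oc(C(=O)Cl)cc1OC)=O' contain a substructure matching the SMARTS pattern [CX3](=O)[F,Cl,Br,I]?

Yes

The pattern [CX3](=O)[F,Cl,Br,I] describes a carbonyl carbon bonded to a halogen — an acyl halide.
The molecule carries an acyl chloride (-C(=O)Cl), whose atoms satisfy every constraint of the query, so the pattern matches.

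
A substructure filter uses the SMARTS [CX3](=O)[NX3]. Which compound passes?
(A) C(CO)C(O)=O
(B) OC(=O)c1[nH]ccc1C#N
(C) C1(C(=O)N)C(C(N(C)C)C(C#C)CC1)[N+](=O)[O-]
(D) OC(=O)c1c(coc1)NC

C

[CX3](=O)[NX3] describes a carbonyl carbon bonded to a trivalent nitrogen (an amide).
(A) has a carboxylic acid group (-C(=O)OH) but the carbonyl is bonded to O, not to an NX3 nitrogen.
(B) has a nitrile (-C#N) but the nitrile N is NX1 (triple-bonded), not NX3.
(C) contains a primary amide (-C(=O)NH2), which satisfies every atom and bond constraint.
(D) has a carboxylic acid group (-C(=O)OH) but the carbonyl is bonded to O, not to an NX3 nitrogen.
So the answer is (C).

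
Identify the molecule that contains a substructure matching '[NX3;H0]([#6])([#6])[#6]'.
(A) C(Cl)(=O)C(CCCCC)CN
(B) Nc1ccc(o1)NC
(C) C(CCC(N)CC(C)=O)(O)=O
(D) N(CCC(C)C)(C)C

[NX3;H0]([#6])([#6])[#6] describes a trivalent nitrogen with no H, bonded to three carbons (a tertiary amine).
(A) has a primary amino group (-NH2) but the nitrogen has H2, not H0 with three carbons.
(B) has an N-methylamino group (-NHCH3) but the nitrogen still has one H (H1), not H0.
(C) has a primary amino group (-NH2) but the nitrogen has H2, not H0 with three carbons.
(D) contains a dimethylamino group (-N(CH3)2), which satisfies every atom and bond constraint.
So the answer is (D).

D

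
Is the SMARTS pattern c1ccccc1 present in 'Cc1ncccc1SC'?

No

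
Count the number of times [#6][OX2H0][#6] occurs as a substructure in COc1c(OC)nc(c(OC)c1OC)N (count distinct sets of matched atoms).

4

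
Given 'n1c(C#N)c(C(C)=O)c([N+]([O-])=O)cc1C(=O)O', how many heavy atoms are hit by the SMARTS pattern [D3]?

7

The query [D3] means: atom with exactly three heavy-atom neighbours.
Check the 17 heavy atoms by environment: 1× n (aromatic, D2) → no; 4× c (aromatic, D3) → match; 1× c (aromatic, D2) → no; 2× C (D3) → match; 4× O (D1) → no; 1× C (D1) → no; 1× N (charge +1, D3) → match; 1× O (charge -1, D1) → no; 1× C (D2) → no; 1× N (D1) → no.
Summing the matching environments: 4 + 2 + 1 = 7 matching atoms.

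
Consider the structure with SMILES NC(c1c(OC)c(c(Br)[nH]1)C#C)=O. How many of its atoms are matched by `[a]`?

The query [a] means: a matches any aromatic atom.
Check the 13 heavy atoms by environment: 1× n (aromatic) → match; 4× c (aromatic) → match; 4× C → no; 2× O → no; 1× N → no; 1× Br → no.
Summing the matching environments: 1 + 4 = 5 matching atoms.

5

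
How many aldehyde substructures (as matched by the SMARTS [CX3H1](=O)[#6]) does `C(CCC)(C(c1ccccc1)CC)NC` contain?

0

[CX3H1](=O)[#6] is the SMARTS for an aldehyde: an sp2 carbon with one H, double-bonded to O and single-bonded to carbon.
No fragment in the molecule satisfies every constraint, giving 0 matches.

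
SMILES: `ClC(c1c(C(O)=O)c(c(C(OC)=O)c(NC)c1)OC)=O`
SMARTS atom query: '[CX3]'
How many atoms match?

The query [CX3] means: C with X3: aliphatic carbon with exactly 3 total connections.
Check the 20 heavy atoms by environment: 6× c (aromatic, X3) → no; 3× C (X3) → match; 3× O (X1) → no; 3× O (X2) → no; 3× C (X4) → no; 1× Cl (X1) → no; 1× N (X3) → no.
That gives 3 matching atoms.

3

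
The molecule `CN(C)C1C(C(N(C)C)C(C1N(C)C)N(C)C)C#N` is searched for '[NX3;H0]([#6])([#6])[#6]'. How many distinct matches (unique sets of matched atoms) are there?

4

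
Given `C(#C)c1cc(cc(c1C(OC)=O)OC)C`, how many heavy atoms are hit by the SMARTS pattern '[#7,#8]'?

3

Check the 15 heavy atoms by environment: 6× c (aromatic) → no; 6× C → no; 3× O → match.
That gives 3 matching atoms.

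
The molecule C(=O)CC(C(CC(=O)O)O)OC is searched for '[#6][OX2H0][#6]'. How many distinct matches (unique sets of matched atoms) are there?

1

[#6][OX2H0][#6] is the SMARTS for an ether: an aliphatic oxygen bridging two carbons with no H on the oxygen.
Exactly one fragment in the molecule meets all constraints, giving 1 match.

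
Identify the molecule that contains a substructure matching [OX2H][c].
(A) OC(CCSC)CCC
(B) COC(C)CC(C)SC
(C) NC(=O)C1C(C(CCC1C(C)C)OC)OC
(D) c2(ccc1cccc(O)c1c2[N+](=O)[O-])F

D

[OX2H][c] describes a hydroxyl oxygen attached to an aromatic carbon (a phenol).
(A) has a hydroxyl group (-OH) but the -OH is on an aliphatic carbon, not an aromatic c.
(B) has a methoxy ether (-OCH3) but the oxygen has H0, not H1.
(C) has a methoxy ether (-OCH3) but the oxygen has H0, not H1.
(D) contains a hydroxyl group (-OH), which satisfies every atom and bond constraint.
So the answer is (D).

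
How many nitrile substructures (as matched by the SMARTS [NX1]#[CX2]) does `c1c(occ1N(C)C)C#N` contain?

1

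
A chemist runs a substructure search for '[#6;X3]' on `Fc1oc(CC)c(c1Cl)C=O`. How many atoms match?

5

The query [#6;X3] means: any carbon (aromatic or not) with three total connections.
Check the 11 heavy atoms by environment: 1× o (aromatic, X2) → no; 4× c (aromatic, X3) → match; 1× F (X1) → no; 1× C (X3) → match; 1× O (X1) → no; 2× C (X4) → no; 1× Cl (X1) → no.
Summing the matching environments: 4 + 1 = 5 matching atoms.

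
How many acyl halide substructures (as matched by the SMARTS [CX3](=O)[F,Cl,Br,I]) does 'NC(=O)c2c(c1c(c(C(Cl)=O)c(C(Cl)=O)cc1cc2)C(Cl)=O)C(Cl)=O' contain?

4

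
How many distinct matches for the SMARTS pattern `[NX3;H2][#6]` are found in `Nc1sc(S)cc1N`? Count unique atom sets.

2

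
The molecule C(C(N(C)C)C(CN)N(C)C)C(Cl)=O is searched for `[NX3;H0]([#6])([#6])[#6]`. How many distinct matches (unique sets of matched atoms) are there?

2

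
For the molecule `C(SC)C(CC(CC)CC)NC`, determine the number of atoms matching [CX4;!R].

The query [CX4;!R] means: aliphatic carbon with four total connections, not in a ring.
Check the 12 heavy atoms by environment: 10× C (X4, acyclic) → match; 1× N (X3, acyclic) → no; 1× S (X2, acyclic) → no.
That gives 10 matching atoms.

10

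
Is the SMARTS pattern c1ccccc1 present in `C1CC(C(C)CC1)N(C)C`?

No

The pattern c1ccccc1 describes six aromatic carbons in a ring — a benzene ring.
The closest candidate here is a methyl group (-CH3), but no six-membered all-carbon aromatic ring is present. No other fragment satisfies the full query, so there is no match.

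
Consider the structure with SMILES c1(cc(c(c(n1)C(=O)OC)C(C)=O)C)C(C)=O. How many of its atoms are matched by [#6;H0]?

The query [#6;H0] means: any carbon with no attached hydrogen.
Check the 17 heavy atoms by environment: 1× n (aromatic, H0) → no; 4× c (aromatic, H0) → match; 1× c (aromatic, H1) → no; 3× C (H0) → match; 4× O (H0) → no; 4× C (H3) → no.
Summing the matching environments: 4 + 3 = 7 matching atoms.

7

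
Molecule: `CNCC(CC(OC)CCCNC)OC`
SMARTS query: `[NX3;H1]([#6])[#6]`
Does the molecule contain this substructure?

Yes

The pattern [NX3;H1]([#6])[#6] describes a trivalent nitrogen with one H, bonded to two carbons — a secondary amine.
The molecule carries an N-methylamino group (-NHCH3), whose atoms satisfy every constraint of the query, so the pattern matches.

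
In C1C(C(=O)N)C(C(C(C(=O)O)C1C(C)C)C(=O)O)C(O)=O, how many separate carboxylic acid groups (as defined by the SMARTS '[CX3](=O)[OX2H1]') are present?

[CX3](=O)[OX2H1] is the SMARTS for a carboxylic acid: an sp2 carbon double-bonded to O and single-bonded to an -OH oxygen.
The molecule carries 3 separate instances of a carboxylic acid group (-C(=O)OH) meeting every constraint; each maps to a distinct set of atoms, giving 3 matches.

3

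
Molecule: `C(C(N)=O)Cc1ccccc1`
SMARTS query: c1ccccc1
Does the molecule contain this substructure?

Yes

The pattern c1ccccc1 describes six aromatic carbons in a ring — a benzene ring.
The molecule carries a phenyl ring, whose atoms satisfy every constraint of the query, so the pattern matches.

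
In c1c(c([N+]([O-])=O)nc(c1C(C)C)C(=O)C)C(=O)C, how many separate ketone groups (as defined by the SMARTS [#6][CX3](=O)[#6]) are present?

2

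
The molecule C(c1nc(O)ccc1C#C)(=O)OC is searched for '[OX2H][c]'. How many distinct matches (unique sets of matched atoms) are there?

1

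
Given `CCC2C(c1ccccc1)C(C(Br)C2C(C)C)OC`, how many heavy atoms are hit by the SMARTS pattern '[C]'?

The query [C] means: uppercase C matches aliphatic (non-aromatic) carbon only.
Check the 19 heavy atoms by environment: 11× C → match; 1× O → no; 1× Br → no; 6× c (aromatic) → no.
That gives 11 matching atoms.

11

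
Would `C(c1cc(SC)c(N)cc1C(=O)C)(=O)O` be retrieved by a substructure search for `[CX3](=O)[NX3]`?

No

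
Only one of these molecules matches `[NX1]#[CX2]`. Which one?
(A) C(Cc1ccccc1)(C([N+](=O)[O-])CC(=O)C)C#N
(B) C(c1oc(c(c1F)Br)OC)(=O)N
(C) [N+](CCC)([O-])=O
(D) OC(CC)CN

A

[NX1]#[CX2] describes a nitrogen triple-bonded to a two-connected carbon (a nitrile).
(A) contains a nitrile (-C#N), which satisfies every atom and bond constraint.
(B) has a primary amide (-C(=O)NH2) but the nitrogen is NX3, not NX1.
(C) has a nitro group (-[N+](=O)[O-]) but there is no C#N triple bond.
(D) has a primary amino group (-NH2) but the nitrogen is NX3 (three connections), not NX1 triple-bonded.
So the answer is (A).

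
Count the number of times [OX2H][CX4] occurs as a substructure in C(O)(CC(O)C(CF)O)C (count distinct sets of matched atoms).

[OX2H][CX4] is the SMARTS for an aliphatic alcohol: a hydroxyl oxygen bound to an sp3 (X4) carbon.
The molecule carries 3 separate instances of a hydroxyl group (-OH) meeting every constraint; each maps to a distinct set of atoms, giving 3 matches.

3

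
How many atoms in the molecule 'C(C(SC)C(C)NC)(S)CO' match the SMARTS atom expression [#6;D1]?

3

Check the 11 heavy atoms by environment: 1× C (D2) → no; 3× C (D3) → no; 3× C (D1) → match; 1× N (D2) → no; 1× O (D1) → no; 1× S (D2) → no; 1× S (D1) → no.
That gives 3 matching atoms.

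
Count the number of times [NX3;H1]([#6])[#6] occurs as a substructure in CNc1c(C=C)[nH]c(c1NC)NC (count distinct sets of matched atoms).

[NX3;H1]([#6])[#6] is the SMARTS for a secondary amine: a trivalent nitrogen with one H, bonded to two carbons.
The molecule carries 3 separate instances of an N-methylamino group (-NHCH3) meeting every constraint; each maps to a distinct set of atoms, giving 3 matches.

3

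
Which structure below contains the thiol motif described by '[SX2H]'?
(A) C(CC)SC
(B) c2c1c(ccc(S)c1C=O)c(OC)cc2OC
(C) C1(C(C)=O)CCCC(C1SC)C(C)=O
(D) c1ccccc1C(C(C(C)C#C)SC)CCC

B

[SX2H] describes an aliphatic sulfur with two connections, one being H (a thiol).
(A) has a methylthio ether (-SCH3) but the sulfur has H0 (bonded to two carbons), not H1.
(B) contains a thiol (-SH), which satisfies every atom and bond constraint.
(C) has a methylthio ether (-SCH3) but the sulfur has H0 (bonded to two carbons), not H1.
(D) has a methylthio ether (-SCH3) but the sulfur has H0 (bonded to two carbons), not H1.
So the answer is (B).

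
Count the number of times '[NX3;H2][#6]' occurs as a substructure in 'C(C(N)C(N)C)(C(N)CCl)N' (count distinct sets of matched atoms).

4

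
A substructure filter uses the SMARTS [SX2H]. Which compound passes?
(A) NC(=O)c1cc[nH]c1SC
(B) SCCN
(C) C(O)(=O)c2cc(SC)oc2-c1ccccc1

B

[SX2H] describes an aliphatic sulfur with two connections, one being H (a thiol).
(A) has a methylthio ether (-SCH3) but the sulfur has H0 (bonded to two carbons), not H1.
(B) contains a thiol (-SH), which satisfies every atom and bond constraint.
(C) has a methylthio ether (-SCH3) but the sulfur has H0 (bonded to two carbons), not H1.
So the answer is (B).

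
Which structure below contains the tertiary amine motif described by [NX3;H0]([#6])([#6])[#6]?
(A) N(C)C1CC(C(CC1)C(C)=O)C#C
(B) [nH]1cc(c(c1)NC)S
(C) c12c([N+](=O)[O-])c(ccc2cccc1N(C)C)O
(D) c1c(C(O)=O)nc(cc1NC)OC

C

[NX3;H0]([#6])([#6])[#6] describes a trivalent nitrogen with no H, bonded to three carbons (a tertiary amine).
(A) has an N-methylamino group (-NHCH3) but the nitrogen still has one H (H1), not H0.
(B) has an N-methylamino group (-NHCH3) but the nitrogen still has one H (H1), not H0.
(C) contains a dimethylamino group (-N(CH3)2), which satisfies every atom and bond constraint.
(D) has an N-methylamino group (-NHCH3) but the nitrogen still has one H (H1), not H0.
So the answer is (C).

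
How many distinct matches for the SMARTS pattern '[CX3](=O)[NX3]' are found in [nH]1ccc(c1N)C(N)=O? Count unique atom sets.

[CX3](=O)[NX3] is the SMARTS for an amide: a carbonyl carbon bonded to a trivalent nitrogen.
Exactly one fragment in the molecule meets all constraints, giving 1 match.

1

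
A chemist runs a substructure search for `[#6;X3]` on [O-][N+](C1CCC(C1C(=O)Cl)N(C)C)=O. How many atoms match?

1

The query [#6;X3] means: any carbon (aromatic or not) with three total connections.
Check the 14 heavy atoms by environment: 7× C (X4) → no; 1× C (X3) → match; 2× O (X1) → no; 1× Cl (X1) → no; 1× N (charge +1, X3) → no; 1× O (charge -1, X1) → no; 1× N (X3) → no.
That gives 1 matching atom.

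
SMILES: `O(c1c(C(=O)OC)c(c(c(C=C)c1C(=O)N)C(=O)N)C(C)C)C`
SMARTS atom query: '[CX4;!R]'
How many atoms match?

5

The query [CX4;!R] means: aliphatic carbon with four total connections, not in a ring.
Check the 23 heavy atoms by environment: 6× c (aromatic, X3, in 6-ring) → no; 5× C (X3, acyclic) → no; 3× O (X1, acyclic) → no; 2× N (X3, acyclic) → no; 2× O (X2, acyclic) → no; 5× C (X4, acyclic) → match.
That gives 5 matching atoms.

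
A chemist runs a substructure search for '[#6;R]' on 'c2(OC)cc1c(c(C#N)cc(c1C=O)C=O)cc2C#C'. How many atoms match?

Check the 20 heavy atoms by environment: 10× c (aromatic, in 6-ring) → match; 3× O (acyclic) → no; 6× C (acyclic) → no; 1× N (acyclic) → no.
That gives 10 matching atoms.

10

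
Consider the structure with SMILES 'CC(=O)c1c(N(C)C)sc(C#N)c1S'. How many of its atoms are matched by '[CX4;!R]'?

3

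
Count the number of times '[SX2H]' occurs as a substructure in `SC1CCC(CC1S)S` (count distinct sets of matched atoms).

3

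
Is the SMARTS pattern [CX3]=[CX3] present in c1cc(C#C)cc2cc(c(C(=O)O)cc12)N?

The pattern [CX3]=[CX3] describes a non-aromatic C=C double bond between two sp2 carbons — an alkene.
The closest candidate here is an ethynyl group (-C#CH), but the C-C bond is a triple bond, not a double bond. No other fragment satisfies the full query, so there is no match.

No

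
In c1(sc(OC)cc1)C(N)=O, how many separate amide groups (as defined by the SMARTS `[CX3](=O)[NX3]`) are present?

1

[CX3](=O)[NX3] is the SMARTS for an amide: a carbonyl carbon bonded to a trivalent nitrogen.
Exactly one fragment in the molecule meets all constraints, giving 1 match.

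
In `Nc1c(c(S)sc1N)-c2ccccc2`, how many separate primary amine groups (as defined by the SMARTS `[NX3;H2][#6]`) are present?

2

[NX3;H2][#6] is the SMARTS for a primary amine: a trivalent nitrogen with two H attached to carbon.
The molecule carries 2 separate instances of a primary amino group (-NH2) meeting every constraint; each maps to a distinct set of atoms, giving 2 matches.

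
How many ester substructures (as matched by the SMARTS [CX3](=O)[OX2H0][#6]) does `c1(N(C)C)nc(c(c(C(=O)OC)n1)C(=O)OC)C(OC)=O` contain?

[CX3](=O)[OX2H0][#6] is the SMARTS for an ester: a carbonyl carbon bonded to an oxygen that is itself bonded to carbon (no H on that O).
The molecule carries 3 separate instances of a methyl-ester group (-C(=O)OCH3) meeting every constraint; each maps to a distinct set of atoms, giving 3 matches.

3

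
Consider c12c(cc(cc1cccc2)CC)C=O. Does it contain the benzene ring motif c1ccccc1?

The pattern c1ccccc1 describes six aromatic carbons in a ring — a benzene ring.
The required atom environment is present in the molecule, so the pattern matches.

Yes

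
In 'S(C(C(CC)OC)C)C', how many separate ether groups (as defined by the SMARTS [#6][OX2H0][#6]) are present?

1

[#6][OX2H0][#6] is the SMARTS for an ether: an aliphatic oxygen bridging two carbons with no H on the oxygen.
Exactly one fragment in the molecule meets all constraints, giving 1 match.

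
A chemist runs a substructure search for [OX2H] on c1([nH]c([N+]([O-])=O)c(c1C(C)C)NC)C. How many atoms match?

The query [OX2H] means: aliphatic oxygen with two connections, one of which is H — an -OH oxygen.
Check the 14 heavy atoms by environment: 1× n (aromatic, H1, X3) → no; 4× c (aromatic, H0, X3) → no; 4× C (H3, X4) → no; 1× C (H1, X4) → no; 1× N (H1, X3) → no; 1× N (charge +1, H0, X3) → no; 1× O (charge -1, H0, X1) → no; 1× O (H0, X1) → no.
No environment satisfies the query, so 0 matching atoms.

0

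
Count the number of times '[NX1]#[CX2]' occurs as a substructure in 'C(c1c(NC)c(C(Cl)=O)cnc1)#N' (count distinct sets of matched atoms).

1

[NX1]#[CX2] is the SMARTS for a nitrile: a nitrogen triple-bonded to a two-connected carbon.
Exactly one fragment in the molecule meets all constraints, giving 1 match.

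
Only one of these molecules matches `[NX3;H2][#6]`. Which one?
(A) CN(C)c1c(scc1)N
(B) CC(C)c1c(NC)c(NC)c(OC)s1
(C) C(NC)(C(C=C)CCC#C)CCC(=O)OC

A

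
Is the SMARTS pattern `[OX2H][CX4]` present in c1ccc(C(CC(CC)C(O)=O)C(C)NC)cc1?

The pattern [OX2H][CX4] describes a hydroxyl oxygen bound to an sp3 (X4) carbon — an aliphatic alcohol.
The closest candidate here is a carboxylic acid group (-C(=O)OH), but the -OH is on a CX3 carbonyl carbon, not a CX4 carbon. No other fragment satisfies the full query, so there is no match.

No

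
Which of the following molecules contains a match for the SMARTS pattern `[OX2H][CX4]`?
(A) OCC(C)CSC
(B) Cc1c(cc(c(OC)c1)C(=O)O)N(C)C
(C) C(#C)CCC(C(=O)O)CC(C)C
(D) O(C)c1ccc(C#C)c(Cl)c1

[OX2H][CX4] describes a hydroxyl oxygen bound to an sp3 (X4) carbon (an aliphatic alcohol).
(A) contains a hydroxyl group (-OH), which satisfies every atom and bond constraint.
(B) has a carboxylic acid group (-C(=O)OH) but the -OH is on a CX3 carbonyl carbon, not a CX4 carbon.
(C) has a carboxylic acid group (-C(=O)OH) but the -OH is on a CX3 carbonyl carbon, not a CX4 carbon.
(D) has a methoxy ether (-OCH3) but the oxygen has H0 (ether), not H1.
So the answer is (A).

A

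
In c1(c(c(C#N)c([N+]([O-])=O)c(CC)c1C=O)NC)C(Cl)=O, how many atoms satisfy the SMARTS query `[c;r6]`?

6

The query [c;r6] means: aromatic carbon that belongs to a six-membered ring.
Check the 20 heavy atoms by environment: 6× c (aromatic, in 6-ring) → match; 1× N (charge +1, acyclic) → no; 1× O (charge -1, acyclic) → no; 3× O (acyclic) → no; 2× N (acyclic) → no; 6× C (acyclic) → no; 1× Cl (acyclic) → no.
That gives 6 matching atoms.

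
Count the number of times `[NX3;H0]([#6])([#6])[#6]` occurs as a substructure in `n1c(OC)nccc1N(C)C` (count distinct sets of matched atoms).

[NX3;H0]([#6])([#6])[#6] is the SMARTS for a tertiary amine: a trivalent nitrogen with no H, bonded to three carbons.
Exactly one fragment in the molecule meets all constraints, giving 1 match.

1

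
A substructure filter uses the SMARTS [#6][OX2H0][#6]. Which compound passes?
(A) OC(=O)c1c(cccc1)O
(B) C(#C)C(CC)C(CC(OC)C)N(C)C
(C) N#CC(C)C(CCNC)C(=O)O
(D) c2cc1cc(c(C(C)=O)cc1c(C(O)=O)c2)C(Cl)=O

[#6][OX2H0][#6] describes an aliphatic oxygen bridging two carbons with no H on the oxygen (an ether).
(A) has a hydroxyl group (-OH) but the oxygen has H1, not H0 bridging two carbons.
(B) contains a methoxy ether (-OCH3), which satisfies every atom and bond constraint.
(C) has a carboxylic acid group (-C(=O)OH) but the -OH oxygen has H1; the =O is OX1, not OX2.
(D) has a carboxylic acid group (-C(=O)OH) but the -OH oxygen has H1; the =O is OX1, not OX2.
So the answer is (B).

B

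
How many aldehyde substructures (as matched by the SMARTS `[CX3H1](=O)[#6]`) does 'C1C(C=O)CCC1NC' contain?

1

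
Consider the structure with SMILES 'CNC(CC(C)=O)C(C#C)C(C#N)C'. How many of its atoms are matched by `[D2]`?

4

The query [D2] means: atom with exactly two heavy-atom neighbours.
Check the 14 heavy atoms by environment: 4× C (D1) → no; 4× C (D3) → no; 3× C (D2) → match; 1× N (D2) → match; 1× O (D1) → no; 1× N (D1) → no.
Summing the matching environments: 3 + 1 = 4 matching atoms.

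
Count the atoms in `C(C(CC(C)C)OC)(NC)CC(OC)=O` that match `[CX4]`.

Check the 15 heavy atoms by environment: 10× C (X4) → match; 1× N (X3) → no; 1× C (X3) → no; 1× O (X1) → no; 2× O (X2) → no.
That gives 10 matching atoms.

10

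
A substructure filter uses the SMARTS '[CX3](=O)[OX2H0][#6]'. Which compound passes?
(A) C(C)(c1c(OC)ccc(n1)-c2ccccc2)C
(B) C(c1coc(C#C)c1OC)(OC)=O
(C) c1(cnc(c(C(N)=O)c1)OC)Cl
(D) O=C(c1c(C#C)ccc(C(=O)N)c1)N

[CX3](=O)[OX2H0][#6] describes a carbonyl carbon bonded to an oxygen that is itself bonded to carbon (no H on that O) (an ester).
(A) has a methoxy ether (-OCH3) but the ether oxygen is not adjacent to a C=O carbon.
(B) contains a methyl-ester group (-C(=O)OCH3), which satisfies every atom and bond constraint.
(C) has a primary amide (-C(=O)NH2) but the carbonyl is bonded to N, not to an O-C linkage.
(D) has a primary amide (-C(=O)NH2) but the carbonyl is bonded to N, not to an O-C linkage.
So the answer is (B).

B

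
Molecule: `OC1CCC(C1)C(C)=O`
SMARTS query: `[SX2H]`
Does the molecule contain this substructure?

No

The pattern [SX2H] describes an aliphatic sulfur with two connections, one being H — a thiol.
The closest candidate here is a hydroxyl group (-OH), but it is an -OH, not an -SH. No other fragment satisfies the full query, so there is no match.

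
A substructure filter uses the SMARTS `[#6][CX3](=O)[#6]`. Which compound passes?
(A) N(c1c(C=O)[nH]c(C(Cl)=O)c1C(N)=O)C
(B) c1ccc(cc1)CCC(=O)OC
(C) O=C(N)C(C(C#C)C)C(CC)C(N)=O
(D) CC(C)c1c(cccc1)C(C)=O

D

[#6][CX3](=O)[#6] describes a carbonyl carbon (no H) flanked by two carbons (a ketone).
(A) has a primary amide (-C(=O)NH2) but one neighbour of the carbonyl carbon is N, not C.
(B) has a methyl-ester group (-C(=O)OCH3) but one neighbour of the carbonyl carbon is O, not C.
(C) has a primary amide (-C(=O)NH2) but one neighbour of the carbonyl carbon is N, not C.
(D) contains an acetyl/ketone group (-C(=O)CH3), which satisfies every atom and bond constraint.
So the answer is (D).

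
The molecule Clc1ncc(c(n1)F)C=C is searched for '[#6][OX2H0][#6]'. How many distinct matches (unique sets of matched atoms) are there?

0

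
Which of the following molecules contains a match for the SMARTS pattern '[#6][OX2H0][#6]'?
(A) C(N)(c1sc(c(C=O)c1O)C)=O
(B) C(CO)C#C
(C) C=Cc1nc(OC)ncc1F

C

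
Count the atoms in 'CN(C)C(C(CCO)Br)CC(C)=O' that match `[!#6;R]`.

0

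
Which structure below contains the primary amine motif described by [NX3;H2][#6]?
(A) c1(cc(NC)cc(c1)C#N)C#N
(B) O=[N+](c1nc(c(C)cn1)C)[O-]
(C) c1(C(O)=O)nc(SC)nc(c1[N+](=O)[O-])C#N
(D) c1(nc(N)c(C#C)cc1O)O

D

[NX3;H2][#6] describes a trivalent nitrogen with two H attached to carbon (a primary amine).
(A) has a nitrile (-C#N) but the nitrogen is NX1 (triple-bonded), not NX3 with two H.
(B) has a nitro group (-[N+](=O)[O-]) but the nitrogen is [N+] with no H, not NX3H2.
(C) has a nitro group (-[N+](=O)[O-]) but the nitrogen is [N+] with no H, not NX3H2.
(D) contains a primary amino group (-NH2), which satisfies every atom and bond constraint.
So the answer is (D).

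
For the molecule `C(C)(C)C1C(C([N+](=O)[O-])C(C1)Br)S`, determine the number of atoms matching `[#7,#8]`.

The query [#7,#8] means: nitrogen or oxygen (comma = OR).
Check the 13 heavy atoms by environment: 8× C → no; 1× Br → no; 1× N (charge +1) → match; 1× O (charge -1) → match; 1× O → match; 1× S → no.
Summing the matching environments: 1 + 1 + 1 = 3 matching atoms.

3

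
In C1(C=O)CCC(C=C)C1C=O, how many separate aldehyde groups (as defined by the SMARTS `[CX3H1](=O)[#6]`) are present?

2

[CX3H1](=O)[#6] is the SMARTS for an aldehyde: an sp2 carbon with one H, double-bonded to O and single-bonded to carbon.
The molecule carries 2 separate instances of an aldehyde (-CHO) meeting every constraint; each maps to a distinct set of atoms, giving 2 matches.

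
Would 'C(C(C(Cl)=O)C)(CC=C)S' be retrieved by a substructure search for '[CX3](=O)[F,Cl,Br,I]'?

Yes

The pattern [CX3](=O)[F,Cl,Br,I] describes a carbonyl carbon bonded to a halogen — an acyl halide.
The molecule carries an acyl chloride (-C(=O)Cl), whose atoms satisfy every constraint of the query, so the pattern matches.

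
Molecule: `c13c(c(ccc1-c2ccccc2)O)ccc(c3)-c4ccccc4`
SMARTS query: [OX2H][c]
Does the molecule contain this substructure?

Yes

The pattern [OX2H][c] describes a hydroxyl oxygen attached to an aromatic carbon — a phenol.
The molecule carries a hydroxyl group (-OH), whose atoms satisfy every constraint of the query, so the pattern matches.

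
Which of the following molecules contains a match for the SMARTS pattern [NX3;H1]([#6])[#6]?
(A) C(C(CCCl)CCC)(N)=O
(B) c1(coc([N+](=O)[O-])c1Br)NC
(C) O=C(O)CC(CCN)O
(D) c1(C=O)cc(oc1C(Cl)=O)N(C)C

B

[NX3;H1]([#6])[#6] describes a trivalent nitrogen with one H, bonded to two carbons (a secondary amine).
(A) has a primary amide (-C(=O)NH2) but the -C(=O)NH2 nitrogen has H2, not H1.
(B) contains an N-methylamino group (-NHCH3), which satisfies every atom and bond constraint.
(C) has a primary amino group (-NH2) but the nitrogen has H2 and only one carbon neighbour.
(D) has a dimethylamino group (-N(CH3)2) but the nitrogen has H0, not H1.
So the answer is (B).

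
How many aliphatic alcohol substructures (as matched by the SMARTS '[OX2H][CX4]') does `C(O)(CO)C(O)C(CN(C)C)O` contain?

4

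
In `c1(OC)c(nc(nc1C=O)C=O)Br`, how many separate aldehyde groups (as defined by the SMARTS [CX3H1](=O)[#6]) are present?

2

[CX3H1](=O)[#6] is the SMARTS for an aldehyde: an sp2 carbon with one H, double-bonded to O and single-bonded to carbon.
The molecule carries 2 separate instances of an aldehyde (-CHO) meeting every constraint; each maps to a distinct set of atoms, giving 2 matches.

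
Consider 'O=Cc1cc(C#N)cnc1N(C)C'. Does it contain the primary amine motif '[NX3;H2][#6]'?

The pattern [NX3;H2][#6] describes a trivalent nitrogen with two H attached to carbon — a primary amine.
The closest candidate here is a dimethylamino group (-N(CH3)2), but the nitrogen has H0, not H2. No other fragment satisfies the full query, so there is no match.

No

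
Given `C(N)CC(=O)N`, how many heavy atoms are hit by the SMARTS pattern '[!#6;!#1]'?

The query [!#6;!#1] means: not carbon and not hydrogen — any heteroatom.
Check the 6 heavy atoms by environment: 3× C → no; 1× O → match; 2× N → match.
Summing the matching environments: 1 + 2 = 3 matching atoms.

3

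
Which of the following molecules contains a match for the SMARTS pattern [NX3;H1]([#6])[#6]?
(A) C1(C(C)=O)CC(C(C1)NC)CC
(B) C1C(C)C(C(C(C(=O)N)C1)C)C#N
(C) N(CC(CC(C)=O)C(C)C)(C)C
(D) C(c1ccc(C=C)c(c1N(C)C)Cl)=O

A

[NX3;H1]([#6])[#6] describes a trivalent nitrogen with one H, bonded to two carbons (a secondary amine).
(A) contains an N-methylamino group (-NHCH3), which satisfies every atom and bond constraint.
(B) has a primary amide (-C(=O)NH2) but the -C(=O)NH2 nitrogen has H2, not H1.
(C) has a dimethylamino group (-N(CH3)2) but the nitrogen has H0, not H1.
(D) has a dimethylamino group (-N(CH3)2) but the nitrogen has H0, not H1.
So the answer is (A).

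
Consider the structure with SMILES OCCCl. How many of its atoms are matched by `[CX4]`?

The query [CX4] means: C with X4: aliphatic carbon with exactly 4 total connections (bonds + H).
Check the 4 heavy atoms by environment: 2× C (X4) → match; 1× O (X2) → no; 1× Cl (X1) → no.
That gives 2 matching atoms.

2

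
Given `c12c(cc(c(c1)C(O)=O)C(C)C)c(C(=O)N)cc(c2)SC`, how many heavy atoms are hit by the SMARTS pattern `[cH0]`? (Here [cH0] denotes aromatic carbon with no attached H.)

6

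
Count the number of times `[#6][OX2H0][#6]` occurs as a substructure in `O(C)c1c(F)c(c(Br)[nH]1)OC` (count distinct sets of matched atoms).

2

[#6][OX2H0][#6] is the SMARTS for an ether: an aliphatic oxygen bridging two carbons with no H on the oxygen.
The molecule carries 2 separate instances of a methoxy ether (-OCH3) meeting every constraint; each maps to a distinct set of atoms, giving 2 matches.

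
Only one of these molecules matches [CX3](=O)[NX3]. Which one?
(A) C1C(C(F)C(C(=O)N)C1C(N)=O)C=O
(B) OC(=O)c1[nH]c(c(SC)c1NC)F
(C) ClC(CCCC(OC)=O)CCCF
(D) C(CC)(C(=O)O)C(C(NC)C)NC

A

[CX3](=O)[NX3] describes a carbonyl carbon bonded to a trivalent nitrogen (an amide).
(A) contains a primary amide (-C(=O)NH2), which satisfies every atom and bond constraint.
(B) has a carboxylic acid group (-C(=O)OH) but the carbonyl is bonded to O, not to an NX3 nitrogen.
(C) has a methyl-ester group (-C(=O)OCH3) but the carbonyl is bonded to O, not to an NX3 nitrogen.
(D) has a carboxylic acid group (-C(=O)OH) but the carbonyl is bonded to O, not to an NX3 nitrogen.
So the answer is (A).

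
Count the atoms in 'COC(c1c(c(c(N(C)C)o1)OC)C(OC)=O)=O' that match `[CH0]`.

The query [CH0] means: aliphatic carbon with no attached hydrogen.
Check the 18 heavy atoms by environment: 1× o (aromatic, H0) → no; 4× c (aromatic, H0) → no; 2× C (H0) → match; 5× O (H0) → no; 5× C (H3) → no; 1× N (H0) → no.
That gives 2 matching atoms.

2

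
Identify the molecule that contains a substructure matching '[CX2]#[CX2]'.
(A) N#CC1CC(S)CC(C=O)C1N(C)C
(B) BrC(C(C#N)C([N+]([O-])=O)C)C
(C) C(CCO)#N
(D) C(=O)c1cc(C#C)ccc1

[CX2]#[CX2] describes a carbon-carbon triple bond (an alkyne).
(A) has a nitrile (-C#N) but the triple bond is C#N, not C#C.
(B) has a nitrile (-C#N) but the triple bond is C#N, not C#C.
(C) has a nitrile (-C#N) but the triple bond is C#N, not C#C.
(D) contains an ethynyl group (-C#CH), which satisfies every atom and bond constraint.
So the answer is (D).

D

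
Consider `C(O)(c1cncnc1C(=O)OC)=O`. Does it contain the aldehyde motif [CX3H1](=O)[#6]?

No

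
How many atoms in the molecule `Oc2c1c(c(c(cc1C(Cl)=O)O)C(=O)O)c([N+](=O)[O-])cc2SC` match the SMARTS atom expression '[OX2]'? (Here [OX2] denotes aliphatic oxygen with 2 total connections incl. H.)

3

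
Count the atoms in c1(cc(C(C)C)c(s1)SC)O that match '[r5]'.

5

The query [r5] means: r5 matches atoms in a five-membered ring.
Check the 11 heavy atoms by environment: 1× s (aromatic, in 5-ring) → match; 4× c (aromatic, in 5-ring) → match; 1× S (acyclic) → no; 4× C (acyclic) → no; 1× O (acyclic) → no.
Summing the matching environments: 1 + 4 = 5 matching atoms.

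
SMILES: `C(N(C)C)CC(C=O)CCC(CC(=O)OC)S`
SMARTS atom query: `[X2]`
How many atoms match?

Check the 17 heavy atoms by environment: 10× C (X4) → no; 1× N (X3) → no; 1× S (X2) → match; 2× C (X3) → no; 2× O (X1) → no; 1× O (X2) → match.
Summing the matching environments: 1 + 1 = 2 matching atoms.

2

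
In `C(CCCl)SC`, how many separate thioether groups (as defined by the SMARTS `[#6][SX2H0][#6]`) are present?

1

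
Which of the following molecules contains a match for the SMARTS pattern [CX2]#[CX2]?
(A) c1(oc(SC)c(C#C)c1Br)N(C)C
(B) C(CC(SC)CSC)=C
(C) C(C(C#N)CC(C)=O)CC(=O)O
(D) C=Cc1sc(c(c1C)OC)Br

A

[CX2]#[CX2] describes a carbon-carbon triple bond (an alkyne).
(A) contains an ethynyl group (-C#CH), which satisfies every atom and bond constraint.
(B) has a vinyl group (-CH=CH2) but the C=C is a double bond; both carbons are CX3, not CX2.
(C) has a nitrile (-C#N) but the triple bond is C#N, not C#C.
(D) has a vinyl group (-CH=CH2) but the C=C is a double bond; both carbons are CX3, not CX2.
So the answer is (A).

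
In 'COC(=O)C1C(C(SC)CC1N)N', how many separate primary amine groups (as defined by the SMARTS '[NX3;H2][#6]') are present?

[NX3;H2][#6] is the SMARTS for a primary amine: a trivalent nitrogen with two H attached to carbon.
The molecule carries 2 separate instances of a primary amino group (-NH2) meeting every constraint; each maps to a distinct set of atoms, giving 2 matches.

2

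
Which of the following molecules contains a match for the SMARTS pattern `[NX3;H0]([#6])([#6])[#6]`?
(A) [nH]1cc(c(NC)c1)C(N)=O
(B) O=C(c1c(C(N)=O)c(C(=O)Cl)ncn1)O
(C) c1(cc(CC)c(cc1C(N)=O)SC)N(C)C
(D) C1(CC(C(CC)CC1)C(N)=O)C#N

[NX3;H0]([#6])([#6])[#6] describes a trivalent nitrogen with no H, bonded to three carbons (a tertiary amine).
(A) has an N-methylamino group (-NHCH3) but the nitrogen still has one H (H1), not H0.
(B) has a primary amide (-C(=O)NH2) but the amide nitrogen has H2 and only one carbon neighbour.
(C) contains a dimethylamino group (-N(CH3)2), which satisfies every atom and bond constraint.
(D) has a primary amide (-C(=O)NH2) but the amide nitrogen has H2 and only one carbon neighbour.
So the answer is (C).

C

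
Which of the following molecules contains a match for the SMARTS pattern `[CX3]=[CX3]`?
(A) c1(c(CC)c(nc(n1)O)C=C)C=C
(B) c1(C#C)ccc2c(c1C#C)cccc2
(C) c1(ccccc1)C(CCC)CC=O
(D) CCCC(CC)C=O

A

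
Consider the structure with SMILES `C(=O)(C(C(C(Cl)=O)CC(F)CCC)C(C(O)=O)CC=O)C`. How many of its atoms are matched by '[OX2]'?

Check the 21 heavy atoms by environment: 10× C (X4) → no; 1× F (X1) → no; 4× C (X3) → no; 4× O (X1) → no; 1× Cl (X1) → no; 1× O (X2) → match.
That gives 1 matching atom.

1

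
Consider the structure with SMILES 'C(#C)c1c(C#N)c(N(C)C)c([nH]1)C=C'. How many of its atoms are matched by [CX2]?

Check the 14 heavy atoms by environment: 1× n (aromatic, X3) → no; 4× c (aromatic, X3) → no; 3× C (X2) → match; 1× N (X1) → no; 2× C (X3) → no; 1× N (X3) → no; 2× C (X4) → no.
That gives 3 matching atoms.

3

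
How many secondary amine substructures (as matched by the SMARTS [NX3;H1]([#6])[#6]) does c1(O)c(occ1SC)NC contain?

1

[NX3;H1]([#6])[#6] is the SMARTS for a secondary amine: a trivalent nitrogen with one H, bonded to two carbons.
Exactly one fragment in the molecule meets all constraints, giving 1 match.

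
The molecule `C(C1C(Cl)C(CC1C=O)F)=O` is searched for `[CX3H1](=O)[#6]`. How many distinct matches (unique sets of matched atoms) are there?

2

[CX3H1](=O)[#6] is the SMARTS for an aldehyde: an sp2 carbon with one H, double-bonded to O and single-bonded to carbon.
The molecule carries 2 separate instances of an aldehyde (-CHO) meeting every constraint; each maps to a distinct set of atoms, giving 2 matches.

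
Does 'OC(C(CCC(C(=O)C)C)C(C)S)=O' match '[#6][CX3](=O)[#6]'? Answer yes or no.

Yes

The pattern [#6][CX3](=O)[#6] describes a carbonyl carbon (no H) flanked by two carbons — a ketone.
The molecule carries an acetyl/ketone group (-C(=O)CH3), whose atoms satisfy every constraint of the query, so the pattern matches.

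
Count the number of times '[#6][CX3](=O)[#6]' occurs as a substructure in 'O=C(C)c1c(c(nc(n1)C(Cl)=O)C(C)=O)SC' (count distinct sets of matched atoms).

[#6][CX3](=O)[#6] is the SMARTS for a ketone: a carbonyl carbon (no H) flanked by two carbons.
The molecule carries 2 separate instances of an acetyl/ketone group (-C(=O)CH3) meeting every constraint; each maps to a distinct set of atoms, giving 2 matches.

2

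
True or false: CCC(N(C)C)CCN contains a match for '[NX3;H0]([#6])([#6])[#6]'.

The pattern [NX3;H0]([#6])([#6])[#6] describes a trivalent nitrogen with no H, bonded to three carbons — a tertiary amine.
The molecule carries a dimethylamino group (-N(CH3)2), whose atoms satisfy every constraint of the query, so the pattern matches.

True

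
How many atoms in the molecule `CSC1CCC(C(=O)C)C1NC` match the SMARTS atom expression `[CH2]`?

2

Check the 12 heavy atoms by environment: 2× C (H2) → match; 3× C (H1) → no; 1× N (H1) → no; 3× C (H3) → no; 1× S (H0) → no; 1× C (H0) → no; 1× O (H0) → no.
That gives 2 matching atoms.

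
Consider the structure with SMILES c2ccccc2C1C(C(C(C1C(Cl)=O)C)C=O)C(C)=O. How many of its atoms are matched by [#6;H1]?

11

The query [#6;H1] means: any carbon bearing exactly one hydrogen.
Check the 20 heavy atoms by environment: 6× C (H1) → match; 2× C (H0) → no; 3× O (H0) → no; 2× C (H3) → no; 1× Cl (H0) → no; 1× c (aromatic, H0) → no; 5× c (aromatic, H1) → match.
Summing the matching environments: 6 + 5 = 11 matching atoms.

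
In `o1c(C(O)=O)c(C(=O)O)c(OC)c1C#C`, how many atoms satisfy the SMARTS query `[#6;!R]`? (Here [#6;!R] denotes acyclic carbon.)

5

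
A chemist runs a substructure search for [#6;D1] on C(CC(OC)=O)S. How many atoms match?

1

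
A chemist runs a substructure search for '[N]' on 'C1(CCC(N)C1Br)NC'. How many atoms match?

2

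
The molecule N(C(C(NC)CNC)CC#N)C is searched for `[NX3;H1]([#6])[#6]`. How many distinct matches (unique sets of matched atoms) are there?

3

[NX3;H1]([#6])[#6] is the SMARTS for a secondary amine: a trivalent nitrogen with one H, bonded to two carbons.
The molecule carries 3 separate instances of an N-methylamino group (-NHCH3) meeting every constraint; each maps to a distinct set of atoms, giving 3 matches.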